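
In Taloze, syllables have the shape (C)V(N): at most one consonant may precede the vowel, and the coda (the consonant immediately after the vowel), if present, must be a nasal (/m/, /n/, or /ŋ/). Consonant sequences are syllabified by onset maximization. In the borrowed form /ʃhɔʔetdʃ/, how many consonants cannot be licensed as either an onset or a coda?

The consonants /ʃ/, /t/, /d/, /ʃ/ cannot be parsed into a legal (C)V(N) syllable (only a nasal (/m/, /n/, or /ŋ/) is licensed in coda position; onsets are limited to one consonant).

4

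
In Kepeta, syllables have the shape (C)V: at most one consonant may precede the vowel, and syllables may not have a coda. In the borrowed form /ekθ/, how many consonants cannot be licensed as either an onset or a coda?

2

The consonants /k/, /θ/ cannot be parsed into a legal (C)V syllable (no codas are permitted; onsets are limited to one consonant).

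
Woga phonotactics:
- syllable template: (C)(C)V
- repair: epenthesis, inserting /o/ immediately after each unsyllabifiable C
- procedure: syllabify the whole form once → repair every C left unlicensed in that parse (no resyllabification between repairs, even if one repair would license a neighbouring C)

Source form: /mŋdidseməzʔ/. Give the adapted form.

Under (C)(C)V, the unsyllabifiable consonants are /m/, /z/, /ʔ/ (no codas are permitted; onsets may contain at most 2 consonants).
Each unlicensed consonant becomes the onset of a new syllable: /m/ → /mo/, /z/ → /zo/, /ʔ/ → /ʔo/.

moŋdidseməzoʔo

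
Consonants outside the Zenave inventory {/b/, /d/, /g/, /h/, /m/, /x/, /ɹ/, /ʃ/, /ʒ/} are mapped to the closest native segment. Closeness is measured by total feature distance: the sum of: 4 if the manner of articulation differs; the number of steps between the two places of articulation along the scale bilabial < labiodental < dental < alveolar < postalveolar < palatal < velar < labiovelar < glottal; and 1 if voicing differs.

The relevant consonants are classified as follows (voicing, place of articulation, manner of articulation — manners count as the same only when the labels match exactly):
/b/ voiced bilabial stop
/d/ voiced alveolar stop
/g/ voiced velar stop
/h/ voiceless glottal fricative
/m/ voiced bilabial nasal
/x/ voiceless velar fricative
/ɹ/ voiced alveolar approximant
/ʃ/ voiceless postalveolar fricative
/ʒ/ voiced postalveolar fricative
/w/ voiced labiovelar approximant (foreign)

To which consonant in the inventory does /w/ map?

/ɹ/ is closest: same manner (approximant), place distance 4 (labiovelar→alveolar), same voicing; total 4. Next closest is /g/ at distance 5.

ɹ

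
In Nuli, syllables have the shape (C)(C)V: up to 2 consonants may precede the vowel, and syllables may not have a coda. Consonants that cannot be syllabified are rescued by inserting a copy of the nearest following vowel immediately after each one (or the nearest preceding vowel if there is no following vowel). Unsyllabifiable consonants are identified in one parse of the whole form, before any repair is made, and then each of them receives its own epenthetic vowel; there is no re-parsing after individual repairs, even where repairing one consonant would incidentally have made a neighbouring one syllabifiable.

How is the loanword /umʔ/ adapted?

umuʔu

The consonants /m/, /ʔ/ cannot be parsed into a legal (C)(C)V syllable (no codas are permitted; onsets may contain at most 2 consonants).
Each unlicensed consonant becomes the onset of a new syllable: /m/ → /mu/, /ʔ/ → /ʔu/.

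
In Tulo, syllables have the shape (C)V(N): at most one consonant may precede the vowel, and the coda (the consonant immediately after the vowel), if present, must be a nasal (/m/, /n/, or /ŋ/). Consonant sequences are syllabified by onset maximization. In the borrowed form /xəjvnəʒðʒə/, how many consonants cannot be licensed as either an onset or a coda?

4

Syllabifying with onset maximization leaves /j/, /v/, /ʒ/, /ð/ stranded (only a nasal (/m/, /n/, or /ŋ/) is licensed in coda position; onsets are limited to one consonant).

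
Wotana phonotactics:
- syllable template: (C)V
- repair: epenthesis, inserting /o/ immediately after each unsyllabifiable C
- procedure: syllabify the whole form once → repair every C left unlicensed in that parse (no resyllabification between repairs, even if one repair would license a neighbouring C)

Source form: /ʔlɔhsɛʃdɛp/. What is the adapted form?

ʔolɔhosɛʃodɛpo

The consonants /ʔ/, /h/, /ʃ/, /p/ cannot be parsed into a legal (C)V syllable (no codas are permitted; onsets are limited to one consonant).
Each unlicensed consonant becomes the onset of a new syllable: /ʔ/ → /ʔo/, /h/ → /ho/, /ʃ/ → /ʃo/, /p/ → /po/.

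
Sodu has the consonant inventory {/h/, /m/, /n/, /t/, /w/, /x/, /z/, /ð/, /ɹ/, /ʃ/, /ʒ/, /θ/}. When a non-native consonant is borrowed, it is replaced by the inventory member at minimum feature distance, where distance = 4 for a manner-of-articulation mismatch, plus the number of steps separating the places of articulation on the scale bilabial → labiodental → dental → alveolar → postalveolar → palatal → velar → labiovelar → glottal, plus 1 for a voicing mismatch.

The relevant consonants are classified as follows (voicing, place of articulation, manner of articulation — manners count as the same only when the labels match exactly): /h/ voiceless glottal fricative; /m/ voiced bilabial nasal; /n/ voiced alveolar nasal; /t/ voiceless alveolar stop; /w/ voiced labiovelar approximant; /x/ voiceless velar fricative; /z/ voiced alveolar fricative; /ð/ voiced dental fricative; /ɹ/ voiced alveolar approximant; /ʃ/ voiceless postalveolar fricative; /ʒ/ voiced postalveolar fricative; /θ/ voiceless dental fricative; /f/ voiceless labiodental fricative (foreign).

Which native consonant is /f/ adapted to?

θ

/θ/ is closest: same manner (fricative), place distance 1 (labiodental→dental), same voicing; total 1. Next closest is /ð/ at distance 2.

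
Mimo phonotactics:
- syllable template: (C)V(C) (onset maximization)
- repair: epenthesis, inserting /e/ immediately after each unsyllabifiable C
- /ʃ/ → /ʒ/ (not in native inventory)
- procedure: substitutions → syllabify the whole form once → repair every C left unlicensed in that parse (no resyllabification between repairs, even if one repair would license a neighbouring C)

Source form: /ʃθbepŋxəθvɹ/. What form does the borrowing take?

Substitution: /ʃ/ → /ʒ/, giving /ʒθbepŋxəθvɹ/.
Under (C)V(C), the unsyllabifiable consonants are /ʒ/, /θ/, /ŋ/, /v/, /ɹ/ (at most one coda consonant is licensed; onsets are limited to one consonant).
Each unlicensed consonant becomes the onset of a new syllable: /ʒ/ → /ʒe/, /θ/ → /θe/, /ŋ/ → /ŋe/, /v/ → /ve/, /ɹ/ → /ɹe/.

ʒeθebepŋexəθveɹe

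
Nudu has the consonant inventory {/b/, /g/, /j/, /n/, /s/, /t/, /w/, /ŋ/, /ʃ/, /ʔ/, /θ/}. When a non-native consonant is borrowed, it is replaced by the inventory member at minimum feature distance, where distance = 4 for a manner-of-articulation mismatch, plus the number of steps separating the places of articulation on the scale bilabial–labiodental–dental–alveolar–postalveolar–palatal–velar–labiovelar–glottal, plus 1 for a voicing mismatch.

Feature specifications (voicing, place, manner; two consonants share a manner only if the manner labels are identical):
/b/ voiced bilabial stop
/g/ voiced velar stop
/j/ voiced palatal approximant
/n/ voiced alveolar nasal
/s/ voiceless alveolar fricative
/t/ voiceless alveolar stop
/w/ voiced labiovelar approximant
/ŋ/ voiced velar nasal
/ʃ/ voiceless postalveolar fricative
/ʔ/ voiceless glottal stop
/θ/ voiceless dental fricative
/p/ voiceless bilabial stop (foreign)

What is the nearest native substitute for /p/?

b

/b/ is closest: same manner (stop), place distance 0 (bilabial→bilabial), voicing differs (+1); total 1. Next closest is /t/ at distance 3.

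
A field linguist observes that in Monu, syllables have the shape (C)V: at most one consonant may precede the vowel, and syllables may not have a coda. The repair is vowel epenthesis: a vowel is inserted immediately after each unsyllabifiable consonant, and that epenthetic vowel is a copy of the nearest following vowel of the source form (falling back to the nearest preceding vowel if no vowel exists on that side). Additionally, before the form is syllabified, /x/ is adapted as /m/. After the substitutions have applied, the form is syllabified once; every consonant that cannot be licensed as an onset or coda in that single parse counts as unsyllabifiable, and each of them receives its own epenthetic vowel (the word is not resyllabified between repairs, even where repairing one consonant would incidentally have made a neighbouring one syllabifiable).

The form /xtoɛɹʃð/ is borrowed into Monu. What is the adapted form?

motoɛɹɛʃɛðɛ

Substitution: /x/ → /m/, giving /mtoɛɹʃð/.
The consonants /m/, /ɹ/, /ʃ/, /ð/ cannot be parsed into a legal (C)V syllable (no codas are permitted; onsets are limited to one consonant).
Epenthesis after each stranded consonant: /m/ → /mo/, /ɹ/ → /ɹɛ/, /ʃ/ → /ʃɛ/, /ð/ → /ðɛ/.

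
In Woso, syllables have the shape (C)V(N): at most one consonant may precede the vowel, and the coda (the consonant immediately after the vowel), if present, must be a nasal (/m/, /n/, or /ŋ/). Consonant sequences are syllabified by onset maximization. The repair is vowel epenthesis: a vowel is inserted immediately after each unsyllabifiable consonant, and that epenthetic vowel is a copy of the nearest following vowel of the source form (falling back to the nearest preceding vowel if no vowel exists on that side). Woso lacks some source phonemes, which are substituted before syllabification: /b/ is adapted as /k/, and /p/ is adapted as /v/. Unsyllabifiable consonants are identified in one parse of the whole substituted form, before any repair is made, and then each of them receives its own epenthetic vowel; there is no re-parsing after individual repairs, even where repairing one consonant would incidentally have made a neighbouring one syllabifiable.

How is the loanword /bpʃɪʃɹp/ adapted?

Substitution: /b/ → /k/, /p/ → /v/, giving /kvʃɪʃɹv/.
The consonants /k/, /v/, /ʃ/, /ɹ/, /v/ cannot be parsed into a legal (C)V(N) syllable (only a nasal (/m/, /n/, or /ŋ/) is licensed in coda position; onsets are limited to one consonant).
Inserting the epenthetic vowel yields /k/ → /kɪ/, /v/ → /vɪ/, /ʃ/ → /ʃɪ/, /ɹ/ → /ɹɪ/, /v/ → /vɪ/.

kɪvɪʃɪʃɪɹɪvɪ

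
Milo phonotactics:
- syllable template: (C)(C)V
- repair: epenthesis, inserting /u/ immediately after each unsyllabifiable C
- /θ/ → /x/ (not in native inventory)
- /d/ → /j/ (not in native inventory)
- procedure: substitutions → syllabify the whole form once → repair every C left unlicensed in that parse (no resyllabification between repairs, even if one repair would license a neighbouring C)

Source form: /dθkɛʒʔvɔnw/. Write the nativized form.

juxkɛʒuʔvɔnuwu

Substitution: /d/ → /j/, /θ/ → /x/, giving /jxkɛʒʔvɔnw/.
Syllabifying with onset maximization leaves /j/, /ʒ/, /n/, /w/ stranded (no codas are permitted; onsets may contain at most 2 consonants).
Epenthesis after each stranded consonant: /j/ → /ju/, /ʒ/ → /ʒu/, /n/ → /nu/, /w/ → /wu/.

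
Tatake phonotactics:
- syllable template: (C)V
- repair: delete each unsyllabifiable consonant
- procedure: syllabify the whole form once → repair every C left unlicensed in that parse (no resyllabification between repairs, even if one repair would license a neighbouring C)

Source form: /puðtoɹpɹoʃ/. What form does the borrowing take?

Syllabifying with onset maximization leaves /ð/, /ɹ/, /p/, /ʃ/ stranded (no codas are permitted; onsets are limited to one consonant).
Deletion applies to /ð/, /ɹ/, /p/, /ʃ/.

putoɹo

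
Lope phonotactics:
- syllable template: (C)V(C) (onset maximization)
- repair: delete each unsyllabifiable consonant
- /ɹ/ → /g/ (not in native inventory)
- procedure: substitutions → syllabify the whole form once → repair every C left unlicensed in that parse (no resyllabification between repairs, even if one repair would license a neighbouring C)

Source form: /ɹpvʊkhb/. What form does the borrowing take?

Substitution: /ɹ/ → /g/, giving /gpvʊkhb/.
Under (C)V(C), the unsyllabifiable consonants are /g/, /p/, /h/, /b/ (at most one coda consonant is licensed; onsets are limited to one consonant).
Each unlicensed consonant is deleted: /g/, /p/, /h/, /b/.

vʊk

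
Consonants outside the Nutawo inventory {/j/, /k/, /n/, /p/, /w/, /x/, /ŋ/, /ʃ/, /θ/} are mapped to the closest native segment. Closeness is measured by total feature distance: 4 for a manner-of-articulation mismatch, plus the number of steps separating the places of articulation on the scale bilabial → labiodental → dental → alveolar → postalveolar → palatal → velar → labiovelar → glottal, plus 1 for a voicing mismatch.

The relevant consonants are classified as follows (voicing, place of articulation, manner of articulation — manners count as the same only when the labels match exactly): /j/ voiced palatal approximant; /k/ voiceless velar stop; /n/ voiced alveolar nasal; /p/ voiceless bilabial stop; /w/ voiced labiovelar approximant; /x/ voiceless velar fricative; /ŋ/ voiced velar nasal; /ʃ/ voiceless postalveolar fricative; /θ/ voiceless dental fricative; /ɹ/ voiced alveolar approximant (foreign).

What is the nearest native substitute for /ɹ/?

/j/ is closest: same manner (approximant), place distance 2 (alveolar→palatal), same voicing; total 2. Next closest is /n/ at distance 4.

j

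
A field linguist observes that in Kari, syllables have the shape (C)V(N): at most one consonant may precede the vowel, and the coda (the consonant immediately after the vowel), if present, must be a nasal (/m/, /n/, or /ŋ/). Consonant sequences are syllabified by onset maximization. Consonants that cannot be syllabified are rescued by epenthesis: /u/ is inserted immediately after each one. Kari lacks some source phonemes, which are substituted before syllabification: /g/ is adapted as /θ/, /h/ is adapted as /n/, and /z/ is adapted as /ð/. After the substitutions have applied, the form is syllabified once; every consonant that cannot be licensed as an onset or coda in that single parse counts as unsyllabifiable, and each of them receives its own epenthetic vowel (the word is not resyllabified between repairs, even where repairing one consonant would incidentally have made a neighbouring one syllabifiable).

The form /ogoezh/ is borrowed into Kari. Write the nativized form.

oθoeðunu

Substitution: /g/ → /θ/, /z/ → /ð/, /h/ → /n/, giving /oθoeðn/.
Syllabifying with onset maximization leaves /ð/, /n/ stranded (only a nasal (/m/, /n/, or /ŋ/) is licensed in coda position; onsets are limited to one consonant).
Each unlicensed consonant becomes the onset of a new syllable: /ð/ → /ðu/, /n/ → /nu/.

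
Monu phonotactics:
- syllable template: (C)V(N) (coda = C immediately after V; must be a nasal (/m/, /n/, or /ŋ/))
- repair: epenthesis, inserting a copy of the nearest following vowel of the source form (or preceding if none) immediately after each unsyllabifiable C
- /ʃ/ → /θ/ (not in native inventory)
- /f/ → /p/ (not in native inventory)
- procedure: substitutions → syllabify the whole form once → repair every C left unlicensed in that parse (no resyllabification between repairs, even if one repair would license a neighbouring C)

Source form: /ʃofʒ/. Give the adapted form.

Substitution: /ʃ/ → /θ/, /f/ → /p/, giving /θopʒ/.
Syllabifying with onset maximization leaves /p/, /ʒ/ stranded (only a nasal (/m/, /n/, or /ŋ/) is licensed in coda position; onsets are limited to one consonant).
Each unlicensed consonant becomes the onset of a new syllable: /p/ → /po/, /ʒ/ → /ʒo/.

θopoʒo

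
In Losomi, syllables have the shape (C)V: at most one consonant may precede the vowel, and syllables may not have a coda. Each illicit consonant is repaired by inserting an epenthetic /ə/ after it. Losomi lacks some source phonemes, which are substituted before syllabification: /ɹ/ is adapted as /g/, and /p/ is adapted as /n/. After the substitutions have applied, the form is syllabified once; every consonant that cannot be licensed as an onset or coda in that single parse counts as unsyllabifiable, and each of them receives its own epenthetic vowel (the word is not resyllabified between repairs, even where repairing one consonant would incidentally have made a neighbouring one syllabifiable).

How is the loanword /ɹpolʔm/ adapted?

Substitution: /ɹ/ → /g/, /p/ → /n/, giving /gnolʔm/.
Syllabifying with onset maximization leaves /g/, /l/, /ʔ/, /m/ stranded (no codas are permitted; onsets are limited to one consonant).
Inserting the epenthetic vowel yields /g/ → /gə/, /l/ → /lə/, /ʔ/ → /ʔə/, /m/ → /mə/.

gənoləʔəmə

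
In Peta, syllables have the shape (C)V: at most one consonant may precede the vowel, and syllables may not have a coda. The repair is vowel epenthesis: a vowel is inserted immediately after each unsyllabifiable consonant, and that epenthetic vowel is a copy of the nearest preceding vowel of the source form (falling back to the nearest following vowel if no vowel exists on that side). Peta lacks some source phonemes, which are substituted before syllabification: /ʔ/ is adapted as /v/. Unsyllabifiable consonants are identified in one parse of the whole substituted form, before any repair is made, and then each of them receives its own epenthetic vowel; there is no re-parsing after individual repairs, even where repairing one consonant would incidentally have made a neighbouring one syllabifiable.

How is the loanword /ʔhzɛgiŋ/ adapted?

Substitution: /ʔ/ → /v/, giving /vhzɛgiŋ/.
Syllabifying with onset maximization leaves /v/, /h/, /ŋ/ stranded (no codas are permitted; onsets are limited to one consonant).
Epenthesis after each stranded consonant: /v/ → /vɛ/, /h/ → /hɛ/, /ŋ/ → /ŋi/.

vɛhɛzɛgiŋi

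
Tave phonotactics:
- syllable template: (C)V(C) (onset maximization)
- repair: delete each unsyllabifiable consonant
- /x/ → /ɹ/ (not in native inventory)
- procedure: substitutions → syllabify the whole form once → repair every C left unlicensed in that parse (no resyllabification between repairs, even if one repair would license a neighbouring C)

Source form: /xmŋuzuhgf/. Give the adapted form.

ŋuzuh

Substitution: /x/ → /ɹ/, giving /ɹmŋuzuhgf/.
Under (C)V(C), the unsyllabifiable consonants are /ɹ/, /m/, /g/, /f/ (at most one coda consonant is licensed; onsets are limited to one consonant).
Deletion applies to /ɹ/, /m/, /g/, /f/.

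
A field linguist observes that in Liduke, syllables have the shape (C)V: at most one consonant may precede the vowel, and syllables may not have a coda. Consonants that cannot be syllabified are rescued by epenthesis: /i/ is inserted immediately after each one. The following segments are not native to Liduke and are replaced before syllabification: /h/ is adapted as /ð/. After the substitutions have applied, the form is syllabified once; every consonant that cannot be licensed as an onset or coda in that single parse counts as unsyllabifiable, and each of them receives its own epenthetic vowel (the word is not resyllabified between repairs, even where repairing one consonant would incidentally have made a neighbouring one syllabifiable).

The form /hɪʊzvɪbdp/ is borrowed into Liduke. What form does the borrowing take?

ðɪʊzivɪbidipi

Substitution: /h/ → /ð/, giving /ðɪʊzvɪbdp/.
The consonants /z/, /b/, /d/, /p/ cannot be parsed into a legal (C)V syllable (no codas are permitted; onsets are limited to one consonant).
Inserting the epenthetic vowel yields /z/ → /zi/, /b/ → /bi/, /d/ → /di/, /p/ → /pi/.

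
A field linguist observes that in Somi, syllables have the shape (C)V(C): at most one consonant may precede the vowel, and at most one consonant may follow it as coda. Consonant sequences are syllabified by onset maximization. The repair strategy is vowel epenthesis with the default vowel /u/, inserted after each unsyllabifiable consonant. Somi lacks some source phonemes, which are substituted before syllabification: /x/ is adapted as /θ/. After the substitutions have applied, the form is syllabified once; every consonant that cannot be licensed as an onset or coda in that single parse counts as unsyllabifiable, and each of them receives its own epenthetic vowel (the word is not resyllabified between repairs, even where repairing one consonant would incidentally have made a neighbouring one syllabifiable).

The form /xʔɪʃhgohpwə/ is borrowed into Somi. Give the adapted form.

Substitution: /x/ → /θ/, giving /θʔɪʃhgohpwə/.
Under (C)V(C), the unsyllabifiable consonants are /θ/, /h/, /p/ (at most one coda consonant is licensed; onsets are limited to one consonant).
Inserting the epenthetic vowel yields /θ/ → /θu/, /h/ → /hu/, /p/ → /pu/.

θuʔɪʃhugohpuwə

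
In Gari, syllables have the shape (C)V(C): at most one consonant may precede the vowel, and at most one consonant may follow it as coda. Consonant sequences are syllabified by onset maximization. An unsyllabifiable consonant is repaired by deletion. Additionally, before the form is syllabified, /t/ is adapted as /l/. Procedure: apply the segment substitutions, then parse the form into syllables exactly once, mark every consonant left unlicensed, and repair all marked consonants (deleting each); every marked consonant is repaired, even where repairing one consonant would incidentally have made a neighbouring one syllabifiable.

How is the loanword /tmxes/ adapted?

xes

Substitution: /t/ → /l/, giving /lmxes/.
Under (C)V(C), the unsyllabifiable consonants are /l/, /m/ (at most one coda consonant is licensed; onsets are limited to one consonant).
Deleting the stranded consonants removes /l/, /m/.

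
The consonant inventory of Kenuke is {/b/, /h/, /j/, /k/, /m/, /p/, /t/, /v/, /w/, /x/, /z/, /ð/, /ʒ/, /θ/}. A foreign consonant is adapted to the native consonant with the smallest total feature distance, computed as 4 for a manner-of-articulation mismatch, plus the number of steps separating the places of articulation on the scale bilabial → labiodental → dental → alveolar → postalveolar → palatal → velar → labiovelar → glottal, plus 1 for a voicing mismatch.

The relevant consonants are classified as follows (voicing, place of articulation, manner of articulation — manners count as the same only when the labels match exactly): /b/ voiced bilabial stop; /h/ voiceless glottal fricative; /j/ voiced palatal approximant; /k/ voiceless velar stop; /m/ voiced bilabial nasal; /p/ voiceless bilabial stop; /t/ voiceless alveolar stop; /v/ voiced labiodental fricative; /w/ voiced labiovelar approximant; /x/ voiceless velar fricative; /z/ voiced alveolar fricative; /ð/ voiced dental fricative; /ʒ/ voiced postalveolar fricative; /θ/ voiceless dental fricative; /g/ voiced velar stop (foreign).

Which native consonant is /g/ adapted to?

/k/ is closest: same manner (stop), place distance 0 (velar→velar), voicing differs (+1); total 1. Next closest is /t/ at distance 4.

k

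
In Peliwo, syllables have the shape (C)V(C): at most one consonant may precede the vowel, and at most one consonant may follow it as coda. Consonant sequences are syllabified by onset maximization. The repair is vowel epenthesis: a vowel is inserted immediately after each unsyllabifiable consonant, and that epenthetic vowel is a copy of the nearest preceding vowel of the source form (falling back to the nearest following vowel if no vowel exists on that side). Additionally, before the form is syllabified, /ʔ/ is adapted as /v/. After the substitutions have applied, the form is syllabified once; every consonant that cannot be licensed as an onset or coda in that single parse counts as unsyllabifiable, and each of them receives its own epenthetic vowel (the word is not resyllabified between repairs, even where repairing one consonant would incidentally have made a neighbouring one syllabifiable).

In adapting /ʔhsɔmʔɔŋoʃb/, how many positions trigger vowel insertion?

3

After substitution the input is /vhsɔmvɔŋoʃb/.
The unsyllabifiable consonants are /v/, /h/, /b/; each receives one epenthetic vowel.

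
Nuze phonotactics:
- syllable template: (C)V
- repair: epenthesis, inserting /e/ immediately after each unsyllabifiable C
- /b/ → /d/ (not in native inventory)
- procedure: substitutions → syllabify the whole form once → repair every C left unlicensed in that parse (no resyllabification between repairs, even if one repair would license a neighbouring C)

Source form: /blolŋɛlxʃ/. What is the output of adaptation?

deloleŋɛlexeʃe

Substitution: /b/ → /d/, giving /dlolŋɛlxʃ/.
Syllabifying with onset maximization leaves /d/, /l/, /l/, /x/, /ʃ/ stranded (no codas are permitted; onsets are limited to one consonant).
Each unlicensed consonant becomes the onset of a new syllable: /d/ → /de/, /l/ → /le/, /l/ → /le/, /x/ → /xe/, /ʃ/ → /ʃe/.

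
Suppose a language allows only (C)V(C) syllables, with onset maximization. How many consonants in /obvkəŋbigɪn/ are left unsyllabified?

1

Under (C)V(C), the unsyllabifiable consonants are /v/ (at most one coda consonant is licensed; onsets are limited to one consonant).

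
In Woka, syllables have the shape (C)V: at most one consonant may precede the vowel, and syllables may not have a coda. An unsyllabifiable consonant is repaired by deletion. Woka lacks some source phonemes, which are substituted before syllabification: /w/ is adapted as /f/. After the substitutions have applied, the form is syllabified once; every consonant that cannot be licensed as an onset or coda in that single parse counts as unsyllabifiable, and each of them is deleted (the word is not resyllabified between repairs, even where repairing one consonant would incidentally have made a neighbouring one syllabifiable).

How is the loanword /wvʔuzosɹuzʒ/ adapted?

ʔuzoɹu

Substitution: /w/ → /f/, giving /fvʔuzosɹuzʒ/.
Under (C)V, the unsyllabifiable consonants are /f/, /v/, /s/, /z/, /ʒ/ (no codas are permitted; onsets are limited to one consonant).
Deletion applies to /f/, /v/, /s/, /z/, /ʒ/.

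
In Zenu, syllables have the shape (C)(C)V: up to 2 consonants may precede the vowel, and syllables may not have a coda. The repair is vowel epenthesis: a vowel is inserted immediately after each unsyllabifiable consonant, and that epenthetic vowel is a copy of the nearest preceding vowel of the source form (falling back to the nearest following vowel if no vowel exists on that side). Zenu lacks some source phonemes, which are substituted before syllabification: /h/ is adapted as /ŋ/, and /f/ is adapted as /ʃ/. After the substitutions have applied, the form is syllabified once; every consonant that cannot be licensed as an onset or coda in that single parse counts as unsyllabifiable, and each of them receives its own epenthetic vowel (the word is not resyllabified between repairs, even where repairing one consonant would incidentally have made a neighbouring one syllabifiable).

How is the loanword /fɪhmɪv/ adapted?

ʃɪŋmɪvɪ

Substitution: /f/ → /ʃ/, /h/ → /ŋ/, giving /ʃɪŋmɪv/.
The consonants /v/ cannot be parsed into a legal (C)(C)V syllable (no codas are permitted; onsets may contain at most 2 consonants).
Inserting the epenthetic vowel yields /v/ → /vɪ/.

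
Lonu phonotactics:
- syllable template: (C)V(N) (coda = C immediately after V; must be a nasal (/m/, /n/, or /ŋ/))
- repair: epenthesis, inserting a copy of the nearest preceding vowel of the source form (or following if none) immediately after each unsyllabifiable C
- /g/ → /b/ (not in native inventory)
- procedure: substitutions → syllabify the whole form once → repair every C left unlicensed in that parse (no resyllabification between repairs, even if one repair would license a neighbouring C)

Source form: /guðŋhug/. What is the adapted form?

buðuŋuhubu

Substitution: /g/ → /b/, giving /buðŋhub/.
Syllabifying with onset maximization leaves /ð/, /ŋ/, /b/ stranded (only a nasal (/m/, /n/, or /ŋ/) is licensed in coda position; onsets are limited to one consonant).
Each unlicensed consonant becomes the onset of a new syllable: /ð/ → /ðu/, /ŋ/ → /ŋu/, /b/ → /bu/.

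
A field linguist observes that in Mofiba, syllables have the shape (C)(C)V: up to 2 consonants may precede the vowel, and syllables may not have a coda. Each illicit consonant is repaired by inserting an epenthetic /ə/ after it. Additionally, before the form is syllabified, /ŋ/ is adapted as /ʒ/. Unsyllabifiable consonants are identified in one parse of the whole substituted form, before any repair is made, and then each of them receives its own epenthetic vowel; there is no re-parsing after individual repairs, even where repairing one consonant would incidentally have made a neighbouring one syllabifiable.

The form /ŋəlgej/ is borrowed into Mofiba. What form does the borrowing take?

ʒəlgejə

Substitution: /ŋ/ → /ʒ/, giving /ʒəlgej/.
Syllabifying with onset maximization leaves /j/ stranded (no codas are permitted; onsets may contain at most 2 consonants).
Each unlicensed consonant becomes the onset of a new syllable: /j/ → /jə/.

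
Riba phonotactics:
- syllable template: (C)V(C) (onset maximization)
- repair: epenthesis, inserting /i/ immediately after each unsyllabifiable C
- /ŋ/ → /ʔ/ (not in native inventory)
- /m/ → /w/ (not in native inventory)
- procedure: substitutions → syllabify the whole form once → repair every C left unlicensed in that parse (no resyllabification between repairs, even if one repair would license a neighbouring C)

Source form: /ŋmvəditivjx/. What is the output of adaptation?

Substitution: /ŋ/ → /ʔ/, /m/ → /w/, giving /ʔwvəditivjx/.
The consonants /ʔ/, /w/, /j/, /x/ cannot be parsed into a legal (C)V(C) syllable (at most one coda consonant is licensed; onsets are limited to one consonant).
Inserting the epenthetic vowel yields /ʔ/ → /ʔi/, /w/ → /wi/, /j/ → /ji/, /x/ → /xi/.

ʔiwivəditivjixi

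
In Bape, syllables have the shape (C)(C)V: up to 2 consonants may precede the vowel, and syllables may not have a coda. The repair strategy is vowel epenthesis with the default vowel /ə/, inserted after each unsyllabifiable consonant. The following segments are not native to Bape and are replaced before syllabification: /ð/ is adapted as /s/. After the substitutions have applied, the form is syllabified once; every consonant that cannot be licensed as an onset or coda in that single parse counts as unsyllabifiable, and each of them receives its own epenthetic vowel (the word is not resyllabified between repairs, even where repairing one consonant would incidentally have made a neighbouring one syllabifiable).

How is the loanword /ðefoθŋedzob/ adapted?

Substitution: /ð/ → /s/, giving /sefoθŋedzob/.
Syllabifying with onset maximization leaves /b/ stranded (no codas are permitted; onsets may contain at most 2 consonants).
Inserting the epenthetic vowel yields /b/ → /bə/.

sefoθŋedzobə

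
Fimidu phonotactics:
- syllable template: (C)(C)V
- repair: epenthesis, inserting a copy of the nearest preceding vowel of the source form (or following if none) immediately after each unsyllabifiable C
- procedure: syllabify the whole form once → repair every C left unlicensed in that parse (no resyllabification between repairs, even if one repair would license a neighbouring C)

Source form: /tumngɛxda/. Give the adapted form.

tumungɛxda

The consonants /m/ cannot be parsed into a legal (C)(C)V syllable (no codas are permitted; onsets may contain at most 2 consonants).
Each unlicensed consonant becomes the onset of a new syllable: /m/ → /mu/.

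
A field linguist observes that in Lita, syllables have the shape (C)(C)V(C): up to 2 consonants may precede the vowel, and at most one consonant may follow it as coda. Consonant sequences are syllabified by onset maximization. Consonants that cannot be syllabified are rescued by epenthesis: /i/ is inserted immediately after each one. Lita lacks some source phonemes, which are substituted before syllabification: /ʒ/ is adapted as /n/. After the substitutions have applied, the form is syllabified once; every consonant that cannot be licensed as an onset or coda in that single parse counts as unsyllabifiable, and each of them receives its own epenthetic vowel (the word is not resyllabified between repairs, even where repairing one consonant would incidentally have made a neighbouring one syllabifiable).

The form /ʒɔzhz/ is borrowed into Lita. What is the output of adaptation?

Substitution: /ʒ/ → /n/, giving /nɔzhz/.
Syllabifying with onset maximization leaves /h/, /z/ stranded (at most one coda consonant is licensed; onsets may contain at most 2 consonants).
Inserting the epenthetic vowel yields /h/ → /hi/, /z/ → /zi/.

nɔzhizi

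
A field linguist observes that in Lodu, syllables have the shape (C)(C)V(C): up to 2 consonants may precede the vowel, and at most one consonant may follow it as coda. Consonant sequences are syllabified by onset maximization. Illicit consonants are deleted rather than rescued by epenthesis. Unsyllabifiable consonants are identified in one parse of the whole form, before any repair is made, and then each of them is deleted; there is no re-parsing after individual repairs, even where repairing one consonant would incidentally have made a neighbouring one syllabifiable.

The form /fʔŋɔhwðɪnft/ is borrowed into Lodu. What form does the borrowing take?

Syllabifying with onset maximization leaves /f/, /f/, /t/ stranded (at most one coda consonant is licensed; onsets may contain at most 2 consonants).
Deletion applies to /f/, /f/, /t/.

ʔŋɔhwðɪn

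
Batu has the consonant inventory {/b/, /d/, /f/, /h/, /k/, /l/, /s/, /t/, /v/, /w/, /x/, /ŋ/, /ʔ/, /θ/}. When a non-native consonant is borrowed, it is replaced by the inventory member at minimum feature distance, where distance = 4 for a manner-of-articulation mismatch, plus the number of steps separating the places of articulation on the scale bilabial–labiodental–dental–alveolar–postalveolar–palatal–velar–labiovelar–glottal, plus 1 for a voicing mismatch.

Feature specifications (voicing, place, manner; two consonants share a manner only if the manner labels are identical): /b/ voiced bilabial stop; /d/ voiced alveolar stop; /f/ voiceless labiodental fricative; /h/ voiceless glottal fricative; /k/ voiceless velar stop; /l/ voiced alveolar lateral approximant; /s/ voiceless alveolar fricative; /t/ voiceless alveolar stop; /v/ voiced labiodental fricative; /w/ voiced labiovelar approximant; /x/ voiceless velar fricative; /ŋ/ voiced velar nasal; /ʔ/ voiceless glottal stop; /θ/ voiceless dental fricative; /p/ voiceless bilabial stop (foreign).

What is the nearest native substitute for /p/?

b

/b/ is closest: same manner (stop), place distance 0 (bilabial→bilabial), voicing differs (+1); total 1. Next closest is /t/ at distance 3.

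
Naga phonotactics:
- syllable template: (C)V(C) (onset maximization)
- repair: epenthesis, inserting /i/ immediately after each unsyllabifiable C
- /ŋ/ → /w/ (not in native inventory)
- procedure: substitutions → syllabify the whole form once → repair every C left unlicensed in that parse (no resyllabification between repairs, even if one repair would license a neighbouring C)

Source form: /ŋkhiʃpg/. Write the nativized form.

Substitution: /ŋ/ → /w/, giving /wkhiʃpg/.
Syllabifying with onset maximization leaves /w/, /k/, /p/, /g/ stranded (at most one coda consonant is licensed; onsets are limited to one consonant).
Each unlicensed consonant becomes the onset of a new syllable: /w/ → /wi/, /k/ → /ki/, /p/ → /pi/, /g/ → /gi/.

wikihiʃpigi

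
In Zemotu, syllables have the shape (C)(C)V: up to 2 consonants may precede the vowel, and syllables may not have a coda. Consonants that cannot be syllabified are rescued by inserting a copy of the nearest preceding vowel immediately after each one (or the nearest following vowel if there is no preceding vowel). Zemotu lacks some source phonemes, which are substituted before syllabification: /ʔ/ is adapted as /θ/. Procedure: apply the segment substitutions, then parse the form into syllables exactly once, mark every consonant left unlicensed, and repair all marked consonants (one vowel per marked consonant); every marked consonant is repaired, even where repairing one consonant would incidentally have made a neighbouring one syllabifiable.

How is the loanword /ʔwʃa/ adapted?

Substitution: /ʔ/ → /θ/, giving /θwʃa/.
The consonants /θ/ cannot be parsed into a legal (C)(C)V syllable (no codas are permitted; onsets may contain at most 2 consonants).
Each unlicensed consonant becomes the onset of a new syllable: /θ/ → /θa/.

θawʃa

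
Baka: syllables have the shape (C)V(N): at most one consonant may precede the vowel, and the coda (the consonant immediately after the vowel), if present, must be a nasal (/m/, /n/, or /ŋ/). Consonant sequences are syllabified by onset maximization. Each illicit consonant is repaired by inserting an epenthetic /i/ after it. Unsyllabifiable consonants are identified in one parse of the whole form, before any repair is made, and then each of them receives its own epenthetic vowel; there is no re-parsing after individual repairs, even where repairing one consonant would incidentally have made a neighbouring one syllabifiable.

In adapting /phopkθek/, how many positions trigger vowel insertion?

4

The unsyllabifiable consonants are /p/, /p/, /k/, /k/; each receives one epenthetic vowel.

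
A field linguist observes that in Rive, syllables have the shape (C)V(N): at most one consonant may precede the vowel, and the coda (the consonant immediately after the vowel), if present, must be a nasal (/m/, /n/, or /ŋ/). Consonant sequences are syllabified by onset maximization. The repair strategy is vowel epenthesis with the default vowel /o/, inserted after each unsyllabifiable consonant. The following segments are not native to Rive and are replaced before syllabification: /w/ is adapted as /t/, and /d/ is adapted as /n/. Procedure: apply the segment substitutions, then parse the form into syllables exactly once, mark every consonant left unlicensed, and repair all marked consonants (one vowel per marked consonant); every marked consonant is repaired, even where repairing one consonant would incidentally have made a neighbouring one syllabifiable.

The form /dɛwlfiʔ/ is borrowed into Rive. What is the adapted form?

Substitution: /d/ → /n/, /w/ → /t/, giving /nɛtlfiʔ/.
The consonants /t/, /l/, /ʔ/ cannot be parsed into a legal (C)V(N) syllable (only a nasal (/m/, /n/, or /ŋ/) is licensed in coda position; onsets are limited to one consonant).
Each unlicensed consonant becomes the onset of a new syllable: /t/ → /to/, /l/ → /lo/, /ʔ/ → /ʔo/.

nɛtolofiʔo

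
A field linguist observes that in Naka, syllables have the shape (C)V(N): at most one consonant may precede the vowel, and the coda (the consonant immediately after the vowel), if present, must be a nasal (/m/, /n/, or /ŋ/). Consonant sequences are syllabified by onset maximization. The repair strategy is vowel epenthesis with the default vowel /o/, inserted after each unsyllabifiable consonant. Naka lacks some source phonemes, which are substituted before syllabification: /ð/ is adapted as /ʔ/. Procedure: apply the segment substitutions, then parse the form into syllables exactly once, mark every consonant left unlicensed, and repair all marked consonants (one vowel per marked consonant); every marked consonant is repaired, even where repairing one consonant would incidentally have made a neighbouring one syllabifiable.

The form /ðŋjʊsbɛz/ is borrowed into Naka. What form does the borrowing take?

ʔoŋojʊsobɛzo

Substitution: /ð/ → /ʔ/, giving /ʔŋjʊsbɛz/.
The consonants /ʔ/, /ŋ/, /s/, /z/ cannot be parsed into a legal (C)V(N) syllable (only a nasal (/m/, /n/, or /ŋ/) is licensed in coda position; onsets are limited to one consonant).
Epenthesis after each stranded consonant: /ʔ/ → /ʔo/, /ŋ/ → /ŋo/, /s/ → /so/, /z/ → /zo/.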